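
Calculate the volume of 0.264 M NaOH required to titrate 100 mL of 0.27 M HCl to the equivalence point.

At equivalence: moles acid = moles base. moles HCl = 0.27 × 100/1000 = 0.027 mol. V_base = moles / 0.264 × 1000 = 102.3 mL.

V_{base} = 102.3 mL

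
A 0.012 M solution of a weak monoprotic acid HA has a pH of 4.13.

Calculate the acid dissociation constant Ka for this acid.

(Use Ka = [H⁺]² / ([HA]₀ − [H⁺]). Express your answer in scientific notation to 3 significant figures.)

[H⁺] = 10^(−pH) = 10^(−4.13) = 7.413e-05 M. For HA ⇌ H⁺ + A⁻, Ka = [H⁺][A⁻]/[HA] = [H⁺]² / ([HA]₀ − [H⁺]) = (7.413e-05)² / (0.012 − 7.413e-05) = 4.61e-07.

K_a = 4.61e-07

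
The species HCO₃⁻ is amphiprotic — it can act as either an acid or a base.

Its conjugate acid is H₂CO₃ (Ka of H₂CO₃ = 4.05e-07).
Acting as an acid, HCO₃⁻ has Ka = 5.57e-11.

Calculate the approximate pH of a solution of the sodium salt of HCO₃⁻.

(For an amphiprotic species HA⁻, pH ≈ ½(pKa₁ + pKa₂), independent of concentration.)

pKa₁ = -log(4.05e-07) = 6.39; pKa₂ = -log(5.57e-11) = 10.25. For an amphiprotic species, pH ≈ ½(pKa₁ + pKa₂) = ½(6.39 + 10.25) = 8.32.

pH = 8.32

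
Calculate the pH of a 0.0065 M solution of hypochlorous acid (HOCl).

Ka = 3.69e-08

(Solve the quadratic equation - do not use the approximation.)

x² + Ka×x - Ka×C = 0. Using quadratic formula: [H⁺] = 1.5469e-05

pH = 4.81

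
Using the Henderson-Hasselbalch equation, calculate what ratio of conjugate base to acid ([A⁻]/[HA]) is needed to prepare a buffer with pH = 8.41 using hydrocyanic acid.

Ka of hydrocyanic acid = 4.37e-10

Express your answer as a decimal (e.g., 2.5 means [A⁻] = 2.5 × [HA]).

pKa = -log(4.37e-10) = 9.3595. pH = pKa + log([A⁻]/[HA]), so log([A⁻]/[HA]) = pH − pKa = 8.41 − 9.3595 = -0.9495. [A⁻]/[HA] = 10^(-0.9495) = 0.112

[A⁻]/[HA] = 0.112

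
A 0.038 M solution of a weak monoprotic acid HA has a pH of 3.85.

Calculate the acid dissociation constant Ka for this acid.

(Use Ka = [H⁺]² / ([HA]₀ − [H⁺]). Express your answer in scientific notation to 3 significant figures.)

[H⁺] = 10^(−pH) = 10^(−3.85) = 1.413e-04 M. For HA ⇌ H⁺ + A⁻, Ka = [H⁺][A⁻]/[HA] = [H⁺]² / ([HA]₀ − [H⁺]) = (1.413e-04)² / (0.038 − 1.413e-04) = 5.27e-07.

K_a = 5.27e-07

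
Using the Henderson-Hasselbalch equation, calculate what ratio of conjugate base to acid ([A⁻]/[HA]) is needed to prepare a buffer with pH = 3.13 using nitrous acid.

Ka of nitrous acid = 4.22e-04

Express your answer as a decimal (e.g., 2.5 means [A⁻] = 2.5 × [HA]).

pKa = -log(4.22e-04) = 3.3747. pH = pKa + log([A⁻]/[HA]), so log([A⁻]/[HA]) = pH − pKa = 3.13 − 3.3747 = -0.2447. [A⁻]/[HA] = 10^(-0.2447) = 0.569

[A⁻]/[HA] = 0.569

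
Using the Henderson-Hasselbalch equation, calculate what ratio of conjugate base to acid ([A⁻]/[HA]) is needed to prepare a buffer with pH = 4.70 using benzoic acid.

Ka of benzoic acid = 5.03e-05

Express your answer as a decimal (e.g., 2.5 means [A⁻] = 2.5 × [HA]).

pKa = -log(5.03e-05) = 4.2984. pH = pKa + log([A⁻]/[HA]), so log([A⁻]/[HA]) = pH − pKa = 4.70 − 4.2984 = 0.4016. [A⁻]/[HA] = 10^(0.4016) = 2.52

[A⁻]/[HA] = 2.52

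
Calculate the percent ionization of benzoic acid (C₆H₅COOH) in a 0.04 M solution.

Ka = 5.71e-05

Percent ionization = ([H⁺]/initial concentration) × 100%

Using Ka equilibrium: x² + Ka×x - Ka×C = 0. Solving: [H⁺] = 1.4830e-03. Percent = (1.4830e-03/0.04) × 100

Percent ionization = 3.71%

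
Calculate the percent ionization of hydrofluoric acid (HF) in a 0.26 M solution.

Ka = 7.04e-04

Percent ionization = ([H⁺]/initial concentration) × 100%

Using Ka equilibrium: x² + Ka×x - Ka×C = 0. Solving: [H⁺] = 1.3182e-02. Percent = (1.3182e-02/0.26) × 100

Percent ionization = 5.07%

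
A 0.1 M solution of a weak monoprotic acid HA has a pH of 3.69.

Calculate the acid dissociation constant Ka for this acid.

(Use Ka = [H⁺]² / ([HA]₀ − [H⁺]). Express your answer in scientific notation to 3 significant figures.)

[H⁺] = 10^(−pH) = 10^(−3.69) = 2.042e-04 M. For HA ⇌ H⁺ + A⁻, Ka = [H⁺][A⁻]/[HA] = [H⁺]² / ([HA]₀ − [H⁺]) = (2.042e-04)² / (0.1 − 2.042e-04) = 4.18e-07.

K_a = 4.18e-07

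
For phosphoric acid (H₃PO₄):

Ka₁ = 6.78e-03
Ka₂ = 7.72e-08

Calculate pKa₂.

pKa₂ = -log(Ka₂) = -log(7.72e-08) = 7.11.

pK_{a2} = 7.11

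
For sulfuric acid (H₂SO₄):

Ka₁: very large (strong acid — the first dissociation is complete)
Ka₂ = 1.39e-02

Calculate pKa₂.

pKa₂ = -log(Ka₂) = -log(1.39e-02) = 1.86.

pK_{a2} = 1.86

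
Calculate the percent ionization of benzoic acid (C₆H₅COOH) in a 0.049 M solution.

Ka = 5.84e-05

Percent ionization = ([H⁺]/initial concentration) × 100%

Using Ka equilibrium: x² + Ka×x - Ka×C = 0. Solving: [H⁺] = 1.6627e-03. Percent = (1.6627e-03/0.049) × 100

Percent ionization = 3.39%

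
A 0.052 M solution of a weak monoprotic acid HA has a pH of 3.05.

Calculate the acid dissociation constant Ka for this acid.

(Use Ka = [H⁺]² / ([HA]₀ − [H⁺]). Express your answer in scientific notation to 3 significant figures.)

[H⁺] = 10^(−pH) = 10^(−3.05) = 8.913e-04 M. For HA ⇌ H⁺ + A⁻, Ka = [H⁺][A⁻]/[HA] = [H⁺]² / ([HA]₀ − [H⁺]) = (8.913e-04)² / (0.052 − 8.913e-04) = 1.55e-05.

K_a = 1.55e-05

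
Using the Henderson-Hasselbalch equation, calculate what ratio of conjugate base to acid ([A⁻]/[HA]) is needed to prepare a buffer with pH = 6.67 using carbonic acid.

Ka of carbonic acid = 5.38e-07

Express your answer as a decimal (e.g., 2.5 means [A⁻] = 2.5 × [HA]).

pKa = -log(5.38e-07) = 6.2692. pH = pKa + log([A⁻]/[HA]), so log([A⁻]/[HA]) = pH − pKa = 6.67 − 6.2692 = 0.4008. [A⁻]/[HA] = 10^(0.4008) = 2.52

[A⁻]/[HA] = 2.52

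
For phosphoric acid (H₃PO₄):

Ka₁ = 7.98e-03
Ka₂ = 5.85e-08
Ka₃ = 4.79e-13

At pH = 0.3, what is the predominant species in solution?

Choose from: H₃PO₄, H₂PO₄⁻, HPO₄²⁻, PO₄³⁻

pKa₁ = 2.10, pKa₂ = 7.23, pKa₃ = 12.32. For a polyprotic acid the predominant species crosses at each pKa: below pKa_n the protonated form dominates, above it the deprotonated form does. At pH = 0.3, the predominant species is H₃PO₄.

H₃PO₄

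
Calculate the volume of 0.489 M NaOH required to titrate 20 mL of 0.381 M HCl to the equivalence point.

At equivalence: moles acid = moles base. moles HCl = 0.381 × 20/1000 = 0.00762 mol. V_base = moles / 0.489 × 1000 = 15.6 mL.

V_{base} = 15.6 mL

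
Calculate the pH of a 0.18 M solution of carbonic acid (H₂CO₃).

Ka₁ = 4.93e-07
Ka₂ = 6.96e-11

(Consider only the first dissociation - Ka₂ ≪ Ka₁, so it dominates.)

First dissociation dominates. From Ka₁ = [H⁺][HA⁻]/[H₂A], x² + Ka₁·x − Ka₁·C = 0 with C = 0.18 M and Ka₁ = 4.93e-07. Solving: [H⁺] = (−Ka₁ + √(Ka₁² + 4·Ka₁·C)) / 2 = 2.9765e-04 M. pH = -log(2.9765e-04) = 3.53.

pH = 3.53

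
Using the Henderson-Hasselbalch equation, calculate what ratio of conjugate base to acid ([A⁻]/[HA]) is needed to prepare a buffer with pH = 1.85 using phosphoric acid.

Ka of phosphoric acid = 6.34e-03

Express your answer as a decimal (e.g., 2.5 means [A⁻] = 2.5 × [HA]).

pKa = -log(6.34e-03) = 2.1979. pH = pKa + log([A⁻]/[HA]), so log([A⁻]/[HA]) = pH − pKa = 1.85 − 2.1979 = -0.3479. [A⁻]/[HA] = 10^(-0.3479) = 0.449

[A⁻]/[HA] = 0.449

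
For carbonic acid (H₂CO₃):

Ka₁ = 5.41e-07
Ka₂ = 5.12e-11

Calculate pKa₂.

pKa₂ = -log(Ka₂) = -log(5.12e-11) = 10.29.

pK_{a2} = 10.29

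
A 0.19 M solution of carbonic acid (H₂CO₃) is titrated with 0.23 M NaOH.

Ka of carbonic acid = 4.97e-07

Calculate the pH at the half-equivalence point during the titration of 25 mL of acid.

At half-equivalence [HA] = [A⁻], so Henderson-Hasselbalch gives pH = pKa = -log(4.97e-07) = 6.30.

pH = pKa = 6.30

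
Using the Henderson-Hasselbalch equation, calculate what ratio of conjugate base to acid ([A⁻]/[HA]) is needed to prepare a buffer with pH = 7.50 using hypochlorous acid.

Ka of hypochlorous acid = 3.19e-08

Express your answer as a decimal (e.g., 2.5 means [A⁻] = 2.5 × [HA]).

pKa = -log(3.19e-08) = 7.4962. pH = pKa + log([A⁻]/[HA]), so log([A⁻]/[HA]) = pH − pKa = 7.50 − 7.4962 = 0.0038. [A⁻]/[HA] = 10^(0.0038) = 1.01

[A⁻]/[HA] = 1.01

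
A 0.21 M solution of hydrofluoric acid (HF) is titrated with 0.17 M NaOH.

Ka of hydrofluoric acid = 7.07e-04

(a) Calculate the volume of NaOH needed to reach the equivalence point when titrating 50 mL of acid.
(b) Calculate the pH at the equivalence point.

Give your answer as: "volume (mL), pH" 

moles acid = 0.21 × 50/1000 = 0.0105 mol; V_base = moles/0.17 × 1000 = 61.8 mL. At equivalence only the conjugate base is present: [A⁻] = 0.0105/0.112 = 9.3947e-02 M. Kb = Kw/Ka = 1.41e-11; [OH⁻] = √(Kb × [A⁻]) = 1.1527e-06; pOH = 5.94; pH = 14 - pOH = 8.06.

V = 61.8 mL, pH = 8.06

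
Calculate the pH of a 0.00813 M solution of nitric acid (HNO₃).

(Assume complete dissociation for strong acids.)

[H⁺] = 0.00813 M for strong acid. pH = -log[H⁺] = -log(0.00813)

pH = 2.09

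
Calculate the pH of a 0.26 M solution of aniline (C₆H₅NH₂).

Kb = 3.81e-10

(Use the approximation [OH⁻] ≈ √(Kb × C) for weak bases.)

[OH⁻] = √(Kb × C) = √(3.81e-10 × 0.26) = 9.9529e-06. pOH = 5.00, pH = 14 - pOH

pH = 9.00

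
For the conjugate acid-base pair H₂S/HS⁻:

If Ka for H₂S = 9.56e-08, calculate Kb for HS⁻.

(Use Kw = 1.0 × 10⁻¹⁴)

For a conjugate pair Ka × Kb = Kw, so Kb = Kw/Ka = 1.0 × 10⁻¹⁴ / 9.56e-08 = 1.05e-07.

K_b = 1.05e-07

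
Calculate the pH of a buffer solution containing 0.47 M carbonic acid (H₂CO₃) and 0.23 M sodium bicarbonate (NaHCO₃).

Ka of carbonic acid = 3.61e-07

pKa = -log(3.61e-07) = 6.44. pH = pKa + log([A⁻]/[HA]) = 6.44 + log(0.23/0.47)

pH = 6.13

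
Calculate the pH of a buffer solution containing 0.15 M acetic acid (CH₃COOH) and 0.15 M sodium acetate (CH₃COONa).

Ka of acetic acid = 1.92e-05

pKa = -log(1.92e-05) = 4.72. pH = pKa + log([A⁻]/[HA]) = 4.72 + log(0.15/0.15)

pH = 4.72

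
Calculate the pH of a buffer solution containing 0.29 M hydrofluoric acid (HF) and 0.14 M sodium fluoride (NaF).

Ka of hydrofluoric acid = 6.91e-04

pKa = -log(6.91e-04) = 3.16. pH = pKa + log([A⁻]/[HA]) = 3.16 + log(0.14/0.29)

pH = 2.84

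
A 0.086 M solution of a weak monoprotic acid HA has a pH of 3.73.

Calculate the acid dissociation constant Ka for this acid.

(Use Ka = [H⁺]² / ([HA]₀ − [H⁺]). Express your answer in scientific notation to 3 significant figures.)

[H⁺] = 10^(−pH) = 10^(−3.73) = 1.862e-04 M. For HA ⇌ H⁺ + A⁻, Ka = [H⁺][A⁻]/[HA] = [H⁺]² / ([HA]₀ − [H⁺]) = (1.862e-04)² / (0.086 − 1.862e-04) = 4.04e-07.

K_a = 4.04e-07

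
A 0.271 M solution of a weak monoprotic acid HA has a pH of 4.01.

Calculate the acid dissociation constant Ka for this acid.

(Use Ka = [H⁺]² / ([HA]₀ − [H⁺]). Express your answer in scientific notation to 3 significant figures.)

[H⁺] = 10^(−pH) = 10^(−4.01) = 9.772e-05 M. For HA ⇌ H⁺ + A⁻, Ka = [H⁺][A⁻]/[HA] = [H⁺]² / ([HA]₀ − [H⁺]) = (9.772e-05)² / (0.271 − 9.772e-05) = 3.53e-08.

K_a = 3.53e-08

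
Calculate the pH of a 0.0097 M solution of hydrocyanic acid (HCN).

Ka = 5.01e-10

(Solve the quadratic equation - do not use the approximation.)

x² + Ka×x - Ka×C = 0. Using quadratic formula: [H⁺] = 2.2042e-06

pH = 5.66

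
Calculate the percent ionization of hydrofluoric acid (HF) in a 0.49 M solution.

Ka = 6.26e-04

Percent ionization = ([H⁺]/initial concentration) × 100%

Using Ka equilibrium: x² + Ka×x - Ka×C = 0. Solving: [H⁺] = 1.7204e-02. Percent = (1.7204e-02/0.49) × 100

Percent ionization = 3.51%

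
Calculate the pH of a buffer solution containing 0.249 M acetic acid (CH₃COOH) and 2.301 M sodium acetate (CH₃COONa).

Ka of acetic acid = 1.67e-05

pKa = -log(1.67e-05) = 4.78. pH = pKa + log([A⁻]/[HA]) = 4.78 + log(2.301/0.249)

pH = 5.74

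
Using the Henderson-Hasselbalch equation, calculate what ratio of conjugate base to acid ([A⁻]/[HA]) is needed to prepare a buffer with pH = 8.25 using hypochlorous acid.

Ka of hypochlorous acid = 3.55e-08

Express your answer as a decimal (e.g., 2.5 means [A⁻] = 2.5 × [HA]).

pKa = -log(3.55e-08) = 7.4498. pH = pKa + log([A⁻]/[HA]), so log([A⁻]/[HA]) = pH − pKa = 8.25 − 7.4498 = 0.8002. [A⁻]/[HA] = 10^(0.8002) = 6.31

[A⁻]/[HA] = 6.31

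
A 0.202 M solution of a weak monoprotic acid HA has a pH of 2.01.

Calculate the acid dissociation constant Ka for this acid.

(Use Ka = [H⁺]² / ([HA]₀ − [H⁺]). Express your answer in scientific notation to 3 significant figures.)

[H⁺] = 10^(−pH) = 10^(−2.01) = 9.772e-03 M. For HA ⇌ H⁺ + A⁻, Ka = [H⁺][A⁻]/[HA] = [H⁺]² / ([HA]₀ − [H⁺]) = (9.772e-03)² / (0.202 − 9.772e-03) = 4.97e-04.

K_a = 4.97e-04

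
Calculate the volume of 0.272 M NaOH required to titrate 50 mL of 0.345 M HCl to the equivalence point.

At equivalence: moles acid = moles base. moles HCl = 0.345 × 50/1000 = 0.01725 mol. V_base = moles / 0.272 × 1000 = 63.4 mL.

V_{base} = 63.4 mL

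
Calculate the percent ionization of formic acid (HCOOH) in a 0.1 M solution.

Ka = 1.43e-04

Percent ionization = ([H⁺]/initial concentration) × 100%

Using Ka equilibrium: x² + Ka×x - Ka×C = 0. Solving: [H⁺] = 3.7107e-03. Percent = (3.7107e-03/0.1) × 100

Percent ionization = 3.71%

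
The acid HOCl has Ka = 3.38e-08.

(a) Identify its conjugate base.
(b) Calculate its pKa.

(a) The conjugate base is formed by removing one H⁺ from HOCl, giving OCl⁻. (b) pKa = -log(Ka) = -log(3.38e-08) = 7.47.

Conjugate base: OCl⁻; pK_a = 7.47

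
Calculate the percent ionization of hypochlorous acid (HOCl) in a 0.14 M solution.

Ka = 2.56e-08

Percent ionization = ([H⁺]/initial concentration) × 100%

Using Ka equilibrium: x² + Ka×x - Ka×C = 0. Solving: [H⁺] = 5.9854e-05. Percent = (5.9854e-05/0.14) × 100

Percent ionization = 0.0428%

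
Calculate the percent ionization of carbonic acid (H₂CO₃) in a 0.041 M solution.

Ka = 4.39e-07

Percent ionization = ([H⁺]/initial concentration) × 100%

Using Ka equilibrium: x² + Ka×x - Ka×C = 0. Solving: [H⁺] = 1.3394e-04. Percent = (1.3394e-04/0.041) × 100

Percent ionization = 0.327%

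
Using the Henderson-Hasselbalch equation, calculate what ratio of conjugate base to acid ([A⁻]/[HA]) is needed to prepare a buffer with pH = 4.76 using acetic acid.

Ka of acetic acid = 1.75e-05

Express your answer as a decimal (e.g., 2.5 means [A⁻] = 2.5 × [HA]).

pKa = -log(1.75e-05) = 4.7570. pH = pKa + log([A⁻]/[HA]), so log([A⁻]/[HA]) = pH − pKa = 4.76 − 4.7570 = 0.0030. [A⁻]/[HA] = 10^(0.0030) = 1.01

[A⁻]/[HA] = 1.01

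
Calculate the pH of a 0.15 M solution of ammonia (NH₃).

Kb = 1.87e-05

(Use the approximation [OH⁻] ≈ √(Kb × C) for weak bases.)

[OH⁻] = √(Kb × C) = √(1.87e-05 × 0.15) = 1.6748e-03. pOH = 2.78, pH = 14 - pOH

pH = 11.22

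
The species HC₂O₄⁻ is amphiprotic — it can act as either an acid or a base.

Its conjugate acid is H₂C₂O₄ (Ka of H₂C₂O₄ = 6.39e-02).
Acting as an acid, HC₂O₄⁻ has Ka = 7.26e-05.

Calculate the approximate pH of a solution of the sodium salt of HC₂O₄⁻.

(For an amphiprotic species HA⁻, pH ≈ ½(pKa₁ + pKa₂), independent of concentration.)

pKa₁ = -log(6.39e-02) = 1.19; pKa₂ = -log(7.26e-05) = 4.14. For an amphiprotic species, pH ≈ ½(pKa₁ + pKa₂) = ½(1.19 + 4.14) = 2.67.

pH = 2.67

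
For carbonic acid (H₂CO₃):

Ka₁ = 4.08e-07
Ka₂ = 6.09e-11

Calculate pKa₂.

pKa₂ = -log(Ka₂) = -log(6.09e-11) = 10.22.

pK_{a2} = 10.22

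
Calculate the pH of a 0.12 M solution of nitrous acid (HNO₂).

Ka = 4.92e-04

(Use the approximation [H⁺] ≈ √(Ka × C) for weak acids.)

[H⁺] = √(Ka × C) = √(4.92e-04 × 0.12) = 7.6837e-03. pH = -log(7.6837e-03)

pH = 2.11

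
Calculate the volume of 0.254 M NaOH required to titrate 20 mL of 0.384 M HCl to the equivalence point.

At equivalence: moles acid = moles base. moles HCl = 0.384 × 20/1000 = 0.00768 mol. V_base = moles / 0.254 × 1000 = 30.2 mL.

V_{base} = 30.2 mL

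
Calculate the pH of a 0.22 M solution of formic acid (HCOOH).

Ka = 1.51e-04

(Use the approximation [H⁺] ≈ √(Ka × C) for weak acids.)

[H⁺] = √(Ka × C) = √(1.51e-04 × 0.22) = 5.7637e-03. pH = -log(5.7637e-03)

pH = 2.24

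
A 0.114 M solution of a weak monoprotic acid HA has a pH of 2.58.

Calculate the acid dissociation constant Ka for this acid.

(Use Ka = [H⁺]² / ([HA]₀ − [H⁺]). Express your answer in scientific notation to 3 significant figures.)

[H⁺] = 10^(−pH) = 10^(−2.58) = 2.630e-03 M. For HA ⇌ H⁺ + A⁻, Ka = [H⁺][A⁻]/[HA] = [H⁺]² / ([HA]₀ − [H⁺]) = (2.630e-03)² / (0.114 − 2.630e-03) = 6.21e-05.

K_a = 6.21e-05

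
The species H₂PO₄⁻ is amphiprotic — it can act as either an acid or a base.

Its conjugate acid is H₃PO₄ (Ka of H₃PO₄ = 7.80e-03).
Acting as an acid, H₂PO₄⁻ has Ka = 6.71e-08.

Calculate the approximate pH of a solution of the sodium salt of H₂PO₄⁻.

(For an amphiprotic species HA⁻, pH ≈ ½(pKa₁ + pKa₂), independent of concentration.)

pKa₁ = -log(7.80e-03) = 2.11; pKa₂ = -log(6.71e-08) = 7.17. For an amphiprotic species, pH ≈ ½(pKa₁ + pKa₂) = ½(2.11 + 7.17) = 4.64.

pH = 4.64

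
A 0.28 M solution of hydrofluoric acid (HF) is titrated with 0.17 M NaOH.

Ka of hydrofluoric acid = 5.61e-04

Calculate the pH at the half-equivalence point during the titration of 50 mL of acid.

At half-equivalence [HA] = [A⁻], so Henderson-Hasselbalch gives pH = pKa = -log(5.61e-04) = 3.25.

pH = pKa = 3.25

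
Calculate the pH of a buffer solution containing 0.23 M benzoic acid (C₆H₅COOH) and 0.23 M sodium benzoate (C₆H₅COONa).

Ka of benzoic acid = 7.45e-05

pKa = -log(7.45e-05) = 4.13. pH = pKa + log([A⁻]/[HA]) = 4.13 + log(0.23/0.23)

pH = 4.13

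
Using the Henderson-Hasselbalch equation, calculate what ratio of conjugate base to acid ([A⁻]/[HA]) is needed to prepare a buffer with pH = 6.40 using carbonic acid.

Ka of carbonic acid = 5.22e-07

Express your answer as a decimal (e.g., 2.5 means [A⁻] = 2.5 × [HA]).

pKa = -log(5.22e-07) = 6.2823. pH = pKa + log([A⁻]/[HA]), so log([A⁻]/[HA]) = pH − pKa = 6.40 − 6.2823 = 0.1177. [A⁻]/[HA] = 10^(0.1177) = 1.31

[A⁻]/[HA] = 1.31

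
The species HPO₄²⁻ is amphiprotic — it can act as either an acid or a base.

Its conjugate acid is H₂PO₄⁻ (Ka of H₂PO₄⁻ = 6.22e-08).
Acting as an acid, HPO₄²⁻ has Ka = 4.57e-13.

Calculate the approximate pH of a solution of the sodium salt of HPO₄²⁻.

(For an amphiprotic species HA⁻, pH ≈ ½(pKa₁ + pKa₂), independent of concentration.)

pKa₁ = -log(6.22e-08) = 7.21; pKa₂ = -log(4.57e-13) = 12.34. For an amphiprotic species, pH ≈ ½(pKa₁ + pKa₂) = ½(7.21 + 12.34) = 9.77.

pH = 9.77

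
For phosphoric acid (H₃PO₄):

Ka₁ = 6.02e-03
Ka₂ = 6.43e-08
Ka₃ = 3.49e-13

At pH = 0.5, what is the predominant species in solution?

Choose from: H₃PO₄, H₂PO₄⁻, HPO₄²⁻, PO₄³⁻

pKa₁ = 2.22, pKa₂ = 7.19, pKa₃ = 12.46. For a polyprotic acid the predominant species crosses at each pKa: below pKa_n the protonated form dominates, above it the deprotonated form does. At pH = 0.5, the predominant species is H₃PO₄.

H₃PO₄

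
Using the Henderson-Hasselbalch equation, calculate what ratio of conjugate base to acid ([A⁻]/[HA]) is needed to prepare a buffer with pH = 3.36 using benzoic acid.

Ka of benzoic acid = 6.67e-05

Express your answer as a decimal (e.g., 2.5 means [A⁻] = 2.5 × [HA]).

pKa = -log(6.67e-05) = 4.1759. pH = pKa + log([A⁻]/[HA]), so log([A⁻]/[HA]) = pH − pKa = 3.36 − 4.1759 = -0.8159. [A⁻]/[HA] = 10^(-0.8159) = 0.153

[A⁻]/[HA] = 0.153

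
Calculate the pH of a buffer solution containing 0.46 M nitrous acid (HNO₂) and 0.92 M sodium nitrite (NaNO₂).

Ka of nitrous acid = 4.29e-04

pKa = -log(4.29e-04) = 3.37. pH = pKa + log([A⁻]/[HA]) = 3.37 + log(0.92/0.46)

pH = 3.67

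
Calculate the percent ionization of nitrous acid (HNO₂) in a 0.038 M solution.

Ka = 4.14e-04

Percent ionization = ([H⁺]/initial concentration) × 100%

Using Ka equilibrium: x² + Ka×x - Ka×C = 0. Solving: [H⁺] = 3.7648e-03. Percent = (3.7648e-03/0.038) × 100

Percent ionization = 9.91%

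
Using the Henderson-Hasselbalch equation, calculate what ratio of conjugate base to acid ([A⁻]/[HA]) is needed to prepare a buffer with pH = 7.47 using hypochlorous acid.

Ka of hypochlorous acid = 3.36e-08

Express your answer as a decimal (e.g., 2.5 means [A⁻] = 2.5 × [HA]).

pKa = -log(3.36e-08) = 7.4737. pH = pKa + log([A⁻]/[HA]), so log([A⁻]/[HA]) = pH − pKa = 7.47 − 7.4737 = -0.0037. [A⁻]/[HA] = 10^(-0.0037) = 0.992

[A⁻]/[HA] = 0.992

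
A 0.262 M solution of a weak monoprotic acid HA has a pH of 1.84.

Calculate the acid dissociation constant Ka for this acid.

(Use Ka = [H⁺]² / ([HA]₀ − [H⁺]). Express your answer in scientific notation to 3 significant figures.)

[H⁺] = 10^(−pH) = 10^(−1.84) = 1.445e-02 M. For HA ⇌ H⁺ + A⁻, Ka = [H⁺][A⁻]/[HA] = [H⁺]² / ([HA]₀ − [H⁺]) = (1.445e-02)² / (0.262 − 1.445e-02) = 8.44e-04.

K_a = 8.44e-04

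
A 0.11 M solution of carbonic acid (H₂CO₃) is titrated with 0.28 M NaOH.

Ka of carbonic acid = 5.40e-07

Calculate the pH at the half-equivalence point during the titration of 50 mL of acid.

At half-equivalence [HA] = [A⁻], so Henderson-Hasselbalch gives pH = pKa = -log(5.40e-07) = 6.27.

pH = pKa = 6.27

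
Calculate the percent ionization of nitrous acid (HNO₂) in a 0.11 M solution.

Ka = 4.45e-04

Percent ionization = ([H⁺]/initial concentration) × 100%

Using Ka equilibrium: x² + Ka×x - Ka×C = 0. Solving: [H⁺] = 6.7775e-03. Percent = (6.7775e-03/0.11) × 100

Percent ionization = 6.16%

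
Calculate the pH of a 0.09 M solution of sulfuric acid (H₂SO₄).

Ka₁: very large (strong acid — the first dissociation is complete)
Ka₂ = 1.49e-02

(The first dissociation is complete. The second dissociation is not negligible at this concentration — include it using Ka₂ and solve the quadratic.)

First dissociation is complete: [H⁺]₀ = [HSO₄⁻]₀ = C = 0.09 M. Second dissociation HSO₄⁻ ⇌ H⁺ + SO₄²⁻: let x = [SO₄²⁻]. Ka₂ = (C + x)·x / (C − x) = 1.49e-02 → x² + (C + Ka₂)·x − Ka₂·C = 0 → x² + 0.10490·x − 1.341e-03 = 0. x = (−0.10490 + √(0.10490² + 4 × 1.341e-03)) / 2 = 1.1519e-02 M. [H⁺] = C + x = 0.09 + 1.1519e-02 = 1.0152e-01 M. pH = -log(1.0152e-01) = 0.99.

pH = 0.99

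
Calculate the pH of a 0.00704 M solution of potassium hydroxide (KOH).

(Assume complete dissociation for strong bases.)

[OH⁻] = 0.00704 M for strong base. pOH = -log[OH⁻] = 2.15, pH = 14 - pOH

pH = 11.85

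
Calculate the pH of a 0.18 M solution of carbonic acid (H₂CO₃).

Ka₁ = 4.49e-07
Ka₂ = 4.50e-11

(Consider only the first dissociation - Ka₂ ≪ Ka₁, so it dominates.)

First dissociation dominates. From Ka₁ = [H⁺][HA⁻]/[H₂A], x² + Ka₁·x − Ka₁·C = 0 with C = 0.18 M and Ka₁ = 4.49e-07. Solving: [H⁺] = (−Ka₁ + √(Ka₁² + 4·Ka₁·C)) / 2 = 2.8406e-04 M. pH = -log(2.8406e-04) = 3.55.

pH = 3.55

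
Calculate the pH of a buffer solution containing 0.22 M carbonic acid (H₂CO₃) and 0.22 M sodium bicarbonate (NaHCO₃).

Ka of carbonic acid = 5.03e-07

pKa = -log(5.03e-07) = 6.30. pH = pKa + log([A⁻]/[HA]) = 6.30 + log(0.22/0.22)

pH = 6.30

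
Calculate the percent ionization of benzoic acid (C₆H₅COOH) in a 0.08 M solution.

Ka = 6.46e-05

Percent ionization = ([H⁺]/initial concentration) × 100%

Using Ka equilibrium: x² + Ka×x - Ka×C = 0. Solving: [H⁺] = 2.2413e-03. Percent = (2.2413e-03/0.08) × 100

Percent ionization = 2.8%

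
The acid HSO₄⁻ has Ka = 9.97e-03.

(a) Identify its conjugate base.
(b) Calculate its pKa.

(a) The conjugate base is formed by removing one H⁺ from HSO₄⁻, giving SO₄²⁻. (b) pKa = -log(Ka) = -log(9.97e-03) = 2.00.

Conjugate base: SO₄²⁻; pK_a = 2.00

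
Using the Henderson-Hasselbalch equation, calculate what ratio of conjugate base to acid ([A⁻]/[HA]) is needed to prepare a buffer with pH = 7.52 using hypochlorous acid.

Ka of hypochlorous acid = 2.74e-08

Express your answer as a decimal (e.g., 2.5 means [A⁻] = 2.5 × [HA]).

pKa = -log(2.74e-08) = 7.5622. pH = pKa + log([A⁻]/[HA]), so log([A⁻]/[HA]) = pH − pKa = 7.52 − 7.5622 = -0.0422. [A⁻]/[HA] = 10^(-0.0422) = 0.907

[A⁻]/[HA] = 0.907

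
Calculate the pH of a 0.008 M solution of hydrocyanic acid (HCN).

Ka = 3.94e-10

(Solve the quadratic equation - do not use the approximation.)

x² + Ka×x - Ka×C = 0. Using quadratic formula: [H⁺] = 1.7752e-06

pH = 5.75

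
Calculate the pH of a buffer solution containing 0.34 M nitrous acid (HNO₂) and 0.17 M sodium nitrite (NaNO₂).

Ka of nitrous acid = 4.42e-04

pKa = -log(4.42e-04) = 3.35. pH = pKa + log([A⁻]/[HA]) = 3.35 + log(0.17/0.34)

pH = 3.05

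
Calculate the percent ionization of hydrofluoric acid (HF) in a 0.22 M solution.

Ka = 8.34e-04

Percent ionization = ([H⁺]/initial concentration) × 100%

Using Ka equilibrium: x² + Ka×x - Ka×C = 0. Solving: [H⁺] = 1.3135e-02. Percent = (1.3135e-02/0.22) × 100

Percent ionization = 5.97%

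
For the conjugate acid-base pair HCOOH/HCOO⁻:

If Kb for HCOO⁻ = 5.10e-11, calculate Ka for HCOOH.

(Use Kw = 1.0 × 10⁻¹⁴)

For a conjugate pair Ka × Kb = Kw, so Ka = Kw/Kb = 1.0 × 10⁻¹⁴ / 5.10e-11 = 1.96e-04.

K_a = 1.96e-04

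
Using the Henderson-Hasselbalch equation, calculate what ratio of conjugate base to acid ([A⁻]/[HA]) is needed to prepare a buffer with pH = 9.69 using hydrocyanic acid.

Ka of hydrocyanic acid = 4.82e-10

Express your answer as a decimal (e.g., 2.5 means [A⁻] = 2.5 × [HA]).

pKa = -log(4.82e-10) = 9.3170. pH = pKa + log([A⁻]/[HA]), so log([A⁻]/[HA]) = pH − pKa = 9.69 − 9.3170 = 0.3730. [A⁻]/[HA] = 10^(0.3730) = 2.36

[A⁻]/[HA] = 2.36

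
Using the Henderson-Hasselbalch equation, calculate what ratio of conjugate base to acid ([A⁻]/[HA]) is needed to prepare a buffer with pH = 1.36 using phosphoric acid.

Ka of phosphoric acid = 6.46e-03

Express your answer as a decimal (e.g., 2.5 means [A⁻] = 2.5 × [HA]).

pKa = -log(6.46e-03) = 2.1898. pH = pKa + log([A⁻]/[HA]), so log([A⁻]/[HA]) = pH − pKa = 1.36 − 2.1898 = -0.8298. [A⁻]/[HA] = 10^(-0.8298) = 0.148

[A⁻]/[HA] = 0.148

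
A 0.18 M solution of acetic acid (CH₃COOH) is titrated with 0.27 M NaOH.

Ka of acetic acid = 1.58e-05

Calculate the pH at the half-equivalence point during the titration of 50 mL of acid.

At half-equivalence [HA] = [A⁻], so Henderson-Hasselbalch gives pH = pKa = -log(1.58e-05) = 4.80.

pH = pKa = 4.80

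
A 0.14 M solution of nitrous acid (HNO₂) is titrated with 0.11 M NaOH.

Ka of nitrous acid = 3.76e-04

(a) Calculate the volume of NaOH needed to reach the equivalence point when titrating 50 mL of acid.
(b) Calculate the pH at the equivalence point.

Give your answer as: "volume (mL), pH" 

moles acid = 0.14 × 50/1000 = 0.007 mol; V_base = moles/0.11 × 1000 = 63.6 mL. At equivalence only the conjugate base is present: [A⁻] = 0.007/0.114 = 6.1600e-02 M. Kb = Kw/Ka = 2.66e-11; [OH⁻] = √(Kb × [A⁻]) = 1.2800e-06; pOH = 5.89; pH = 14 - pOH = 8.11.

V = 63.6 mL, pH = 8.11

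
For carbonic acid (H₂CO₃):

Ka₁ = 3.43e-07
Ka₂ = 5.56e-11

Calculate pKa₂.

pKa₂ = -log(Ka₂) = -log(5.56e-11) = 10.25.

pK_{a2} = 10.25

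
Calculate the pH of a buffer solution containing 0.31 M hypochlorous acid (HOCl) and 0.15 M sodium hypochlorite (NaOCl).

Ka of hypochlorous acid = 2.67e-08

pKa = -log(2.67e-08) = 7.57. pH = pKa + log([A⁻]/[HA]) = 7.57 + log(0.15/0.31)

pH = 7.26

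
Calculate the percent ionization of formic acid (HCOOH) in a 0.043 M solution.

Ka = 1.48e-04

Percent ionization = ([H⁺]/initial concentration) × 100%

Using Ka equilibrium: x² + Ka×x - Ka×C = 0. Solving: [H⁺] = 2.4498e-03. Percent = (2.4498e-03/0.043) × 100

Percent ionization = 5.7%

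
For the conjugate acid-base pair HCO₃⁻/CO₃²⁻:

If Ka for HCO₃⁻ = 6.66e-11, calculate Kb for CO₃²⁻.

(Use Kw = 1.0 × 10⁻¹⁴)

For a conjugate pair Ka × Kb = Kw, so Kb = Kw/Ka = 1.0 × 10⁻¹⁴ / 6.66e-11 = 1.50e-04.

K_b = 1.50e-04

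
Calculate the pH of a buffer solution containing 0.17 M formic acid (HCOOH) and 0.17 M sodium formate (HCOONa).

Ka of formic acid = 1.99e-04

pKa = -log(1.99e-04) = 3.70. pH = pKa + log([A⁻]/[HA]) = 3.70 + log(0.17/0.17)

pH = 3.70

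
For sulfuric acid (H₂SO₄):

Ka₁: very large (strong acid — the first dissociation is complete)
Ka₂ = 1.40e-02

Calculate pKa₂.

pKa₂ = -log(Ka₂) = -log(1.40e-02) = 1.85.

pK_{a2} = 1.85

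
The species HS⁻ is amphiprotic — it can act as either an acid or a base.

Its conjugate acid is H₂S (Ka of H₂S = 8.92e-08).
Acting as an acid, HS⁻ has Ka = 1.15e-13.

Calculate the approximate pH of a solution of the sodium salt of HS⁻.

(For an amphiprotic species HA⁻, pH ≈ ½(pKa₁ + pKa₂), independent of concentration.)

pKa₁ = -log(8.92e-08) = 7.05; pKa₂ = -log(1.15e-13) = 12.94. For an amphiprotic species, pH ≈ ½(pKa₁ + pKa₂) = ½(7.05 + 12.94) = 9.99.

pH = 9.99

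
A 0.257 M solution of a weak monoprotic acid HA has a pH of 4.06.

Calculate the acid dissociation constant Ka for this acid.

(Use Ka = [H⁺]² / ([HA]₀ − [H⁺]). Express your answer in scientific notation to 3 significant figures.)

[H⁺] = 10^(−pH) = 10^(−4.06) = 8.710e-05 M. For HA ⇌ H⁺ + A⁻, Ka = [H⁺][A⁻]/[HA] = [H⁺]² / ([HA]₀ − [H⁺]) = (8.710e-05)² / (0.257 − 8.710e-05) = 2.95e-08.

K_a = 2.95e-08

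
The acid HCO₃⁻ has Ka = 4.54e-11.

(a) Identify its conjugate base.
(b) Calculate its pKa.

(a) The conjugate base is formed by removing one H⁺ from HCO₃⁻, giving CO₃²⁻. (b) pKa = -log(Ka) = -log(4.54e-11) = 10.34.

Conjugate base: CO₃²⁻; pK_a = 10.34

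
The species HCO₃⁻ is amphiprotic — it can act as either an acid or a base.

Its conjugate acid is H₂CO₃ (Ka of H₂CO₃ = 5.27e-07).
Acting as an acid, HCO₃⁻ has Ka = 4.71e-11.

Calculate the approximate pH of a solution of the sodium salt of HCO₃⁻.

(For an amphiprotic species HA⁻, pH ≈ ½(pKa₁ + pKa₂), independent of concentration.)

pKa₁ = -log(5.27e-07) = 6.28; pKa₂ = -log(4.71e-11) = 10.33. For an amphiprotic species, pH ≈ ½(pKa₁ + pKa₂) = ½(6.28 + 10.33) = 8.30.

pH = 8.30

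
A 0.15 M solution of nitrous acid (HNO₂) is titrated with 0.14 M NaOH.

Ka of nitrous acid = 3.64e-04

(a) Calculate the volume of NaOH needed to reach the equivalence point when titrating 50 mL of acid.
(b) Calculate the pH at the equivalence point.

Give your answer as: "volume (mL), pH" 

moles acid = 0.15 × 50/1000 = 0.0075 mol; V_base = moles/0.14 × 1000 = 53.6 mL. At equivalence only the conjugate base is present: [A⁻] = 0.0075/0.104 = 7.2414e-02 M. Kb = Kw/Ka = 2.75e-11; [OH⁻] = √(Kb × [A⁻]) = 1.4105e-06; pOH = 5.85; pH = 14 - pOH = 8.15.

V = 53.6 mL, pH = 8.15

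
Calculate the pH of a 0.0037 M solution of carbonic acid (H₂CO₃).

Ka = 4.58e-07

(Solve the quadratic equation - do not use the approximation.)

x² + Ka×x - Ka×C = 0. Using quadratic formula: [H⁺] = 4.0937e-05

pH = 4.39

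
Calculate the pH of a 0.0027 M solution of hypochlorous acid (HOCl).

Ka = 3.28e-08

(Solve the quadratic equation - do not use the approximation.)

x² + Ka×x - Ka×C = 0. Using quadratic formula: [H⁺] = 9.3942e-06

pH = 5.03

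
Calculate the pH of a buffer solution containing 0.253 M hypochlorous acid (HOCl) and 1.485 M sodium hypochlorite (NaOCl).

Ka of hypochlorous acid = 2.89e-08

pKa = -log(2.89e-08) = 7.54. pH = pKa + log([A⁻]/[HA]) = 7.54 + log(1.485/0.253)

pH = 8.31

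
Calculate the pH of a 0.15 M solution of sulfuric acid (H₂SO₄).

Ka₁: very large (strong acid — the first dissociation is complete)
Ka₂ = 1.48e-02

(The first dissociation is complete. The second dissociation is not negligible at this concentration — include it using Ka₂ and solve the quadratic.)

First dissociation is complete: [H⁺]₀ = [HSO₄⁻]₀ = C = 0.15 M. Second dissociation HSO₄⁻ ⇌ H⁺ + SO₄²⁻: let x = [SO₄²⁻]. Ka₂ = (C + x)·x / (C − x) = 1.48e-02 → x² + (C + Ka₂)·x − Ka₂·C = 0 → x² + 0.16480·x − 2.220e-03 = 0. x = (−0.16480 + √(0.16480² + 4 × 2.220e-03)) / 2 = 1.2520e-02 M. [H⁺] = C + x = 0.15 + 1.2520e-02 = 1.6252e-01 M. pH = -log(1.6252e-01) = 0.79.

pH = 0.79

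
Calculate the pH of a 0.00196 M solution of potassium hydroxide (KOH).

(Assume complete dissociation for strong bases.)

[OH⁻] = 0.00196 M for strong base. pOH = -log[OH⁻] = 2.71, pH = 14 - pOH

pH = 11.29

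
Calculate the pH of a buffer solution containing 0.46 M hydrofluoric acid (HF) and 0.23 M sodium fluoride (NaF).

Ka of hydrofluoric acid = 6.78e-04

pKa = -log(6.78e-04) = 3.17. pH = pKa + log([A⁻]/[HA]) = 3.17 + log(0.23/0.46)

pH = 2.87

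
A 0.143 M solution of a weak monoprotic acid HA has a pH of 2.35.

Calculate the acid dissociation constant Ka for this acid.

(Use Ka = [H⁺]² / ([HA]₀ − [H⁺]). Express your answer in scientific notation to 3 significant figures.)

[H⁺] = 10^(−pH) = 10^(−2.35) = 4.467e-03 M. For HA ⇌ H⁺ + A⁻, Ka = [H⁺][A⁻]/[HA] = [H⁺]² / ([HA]₀ − [H⁺]) = (4.467e-03)² / (0.143 − 4.467e-03) = 1.44e-04.

K_a = 1.44e-04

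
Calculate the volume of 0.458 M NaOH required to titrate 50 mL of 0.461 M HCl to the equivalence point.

At equivalence: moles acid = moles base. moles HCl = 0.461 × 50/1000 = 0.02305 mol. V_base = moles / 0.458 × 1000 = 50.3 mL.

V_{base} = 50.3 mL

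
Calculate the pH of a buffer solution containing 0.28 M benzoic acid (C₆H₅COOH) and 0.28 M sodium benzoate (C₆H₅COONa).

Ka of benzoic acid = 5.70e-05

pKa = -log(5.70e-05) = 4.24. pH = pKa + log([A⁻]/[HA]) = 4.24 + log(0.28/0.28)

pH = 4.24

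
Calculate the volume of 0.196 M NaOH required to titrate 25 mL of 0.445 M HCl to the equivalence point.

At equivalence: moles acid = moles base. moles HCl = 0.445 × 25/1000 = 0.01112 mol. V_base = moles / 0.196 × 1000 = 56.8 mL.

V_{base} = 56.8 mL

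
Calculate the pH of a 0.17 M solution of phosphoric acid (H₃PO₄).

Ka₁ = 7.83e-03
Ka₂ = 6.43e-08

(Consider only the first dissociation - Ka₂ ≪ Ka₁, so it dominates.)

First dissociation dominates. From Ka₁ = [H⁺][HA⁻]/[H₂A], x² + Ka₁·x − Ka₁·C = 0 with C = 0.17 M and Ka₁ = 7.83e-03. Solving: [H⁺] = (−Ka₁ + √(Ka₁² + 4·Ka₁·C)) / 2 = 3.2779e-02 M. pH = -log(3.2779e-02) = 1.48.

pH = 1.48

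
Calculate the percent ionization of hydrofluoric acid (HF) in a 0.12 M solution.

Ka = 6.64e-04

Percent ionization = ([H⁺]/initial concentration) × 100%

Using Ka equilibrium: x² + Ka×x - Ka×C = 0. Solving: [H⁺] = 8.6005e-03. Percent = (8.6005e-03/0.12) × 100

Percent ionization = 7.17%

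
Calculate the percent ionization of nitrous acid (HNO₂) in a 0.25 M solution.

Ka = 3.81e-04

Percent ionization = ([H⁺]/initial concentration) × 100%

Using Ka equilibrium: x² + Ka×x - Ka×C = 0. Solving: [H⁺] = 9.5710e-03. Percent = (9.5710e-03/0.25) × 100

Percent ionization = 3.83%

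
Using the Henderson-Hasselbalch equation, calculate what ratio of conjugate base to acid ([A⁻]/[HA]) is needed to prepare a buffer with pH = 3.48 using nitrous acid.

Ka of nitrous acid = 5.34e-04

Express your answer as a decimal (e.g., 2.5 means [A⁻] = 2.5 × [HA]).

pKa = -log(5.34e-04) = 3.2725. pH = pKa + log([A⁻]/[HA]), so log([A⁻]/[HA]) = pH − pKa = 3.48 − 3.2725 = 0.2075. [A⁻]/[HA] = 10^(0.2075) = 1.61

[A⁻]/[HA] = 1.61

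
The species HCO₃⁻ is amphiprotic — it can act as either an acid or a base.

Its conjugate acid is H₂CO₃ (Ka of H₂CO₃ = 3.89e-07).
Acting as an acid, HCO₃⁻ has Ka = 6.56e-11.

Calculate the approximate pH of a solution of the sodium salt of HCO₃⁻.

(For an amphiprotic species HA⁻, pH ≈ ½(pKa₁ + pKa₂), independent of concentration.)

pKa₁ = -log(3.89e-07) = 6.41; pKa₂ = -log(6.56e-11) = 10.18. For an amphiprotic species, pH ≈ ½(pKa₁ + pKa₂) = ½(6.41 + 10.18) = 8.30.

pH = 8.30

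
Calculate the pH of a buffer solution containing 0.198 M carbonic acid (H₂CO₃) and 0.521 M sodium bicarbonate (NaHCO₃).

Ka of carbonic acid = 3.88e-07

pKa = -log(3.88e-07) = 6.41. pH = pKa + log([A⁻]/[HA]) = 6.41 + log(0.521/0.198)

pH = 6.83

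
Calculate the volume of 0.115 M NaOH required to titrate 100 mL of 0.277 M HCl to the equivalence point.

At equivalence: moles acid = moles base. moles HCl = 0.277 × 100/1000 = 0.0277 mol. V_base = moles / 0.115 × 1000 = 240.9 mL.

V_{base} = 240.9 mL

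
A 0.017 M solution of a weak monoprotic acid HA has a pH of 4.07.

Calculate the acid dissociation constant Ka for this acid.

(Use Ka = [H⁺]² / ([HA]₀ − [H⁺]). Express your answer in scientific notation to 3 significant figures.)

[H⁺] = 10^(−pH) = 10^(−4.07) = 8.511e-05 M. For HA ⇌ H⁺ + A⁻, Ka = [H⁺][A⁻]/[HA] = [H⁺]² / ([HA]₀ − [H⁺]) = (8.511e-05)² / (0.017 − 8.511e-05) = 4.28e-07.

K_a = 4.28e-07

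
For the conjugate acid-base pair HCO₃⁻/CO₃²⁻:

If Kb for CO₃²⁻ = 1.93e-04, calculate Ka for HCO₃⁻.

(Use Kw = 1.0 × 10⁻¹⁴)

For a conjugate pair Ka × Kb = Kw, so Ka = Kw/Kb = 1.0 × 10⁻¹⁴ / 1.93e-04 = 5.18e-11.

K_a = 5.18e-11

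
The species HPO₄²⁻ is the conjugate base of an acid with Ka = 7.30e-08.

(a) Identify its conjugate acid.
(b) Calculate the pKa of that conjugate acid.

(a) The conjugate acid is formed by adding one H⁺ to HPO₄²⁻, giving H₂PO₄⁻. (b) pKa = -log(Ka) = -log(7.30e-08) = 7.14.

Conjugate acid: H₂PO₄⁻; pK_a = 7.14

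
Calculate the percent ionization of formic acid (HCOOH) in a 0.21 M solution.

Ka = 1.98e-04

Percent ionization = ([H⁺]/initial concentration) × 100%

Using Ka equilibrium: x² + Ka×x - Ka×C = 0. Solving: [H⁺] = 6.3500e-03. Percent = (6.3500e-03/0.21) × 100

Percent ionization = 3.02%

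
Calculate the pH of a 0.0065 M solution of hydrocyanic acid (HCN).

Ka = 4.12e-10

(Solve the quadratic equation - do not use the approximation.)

x² + Ka×x - Ka×C = 0. Using quadratic formula: [H⁺] = 1.6363e-06

pH = 5.79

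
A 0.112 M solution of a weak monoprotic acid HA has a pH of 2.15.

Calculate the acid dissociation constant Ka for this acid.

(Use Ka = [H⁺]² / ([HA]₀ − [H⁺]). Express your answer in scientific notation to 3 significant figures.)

[H⁺] = 10^(−pH) = 10^(−2.15) = 7.079e-03 M. For HA ⇌ H⁺ + A⁻, Ka = [H⁺][A⁻]/[HA] = [H⁺]² / ([HA]₀ − [H⁺]) = (7.079e-03)² / (0.112 − 7.079e-03) = 4.78e-04.

K_a = 4.78e-04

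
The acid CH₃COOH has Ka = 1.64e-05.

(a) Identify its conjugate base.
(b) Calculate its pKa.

(a) The conjugate base is formed by removing one H⁺ from CH₃COOH, giving CH₃COO⁻. (b) pKa = -log(Ka) = -log(1.64e-05) = 4.79.

Conjugate base: CH₃COO⁻; pK_a = 4.79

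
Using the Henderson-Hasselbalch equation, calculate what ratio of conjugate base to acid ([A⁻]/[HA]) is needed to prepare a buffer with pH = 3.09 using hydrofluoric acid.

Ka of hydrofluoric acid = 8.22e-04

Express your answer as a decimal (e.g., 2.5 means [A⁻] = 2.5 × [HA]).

pKa = -log(8.22e-04) = 3.0851. pH = pKa + log([A⁻]/[HA]), so log([A⁻]/[HA]) = pH − pKa = 3.09 − 3.0851 = 0.0049. [A⁻]/[HA] = 10^(0.0049) = 1.01

[A⁻]/[HA] = 1.01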